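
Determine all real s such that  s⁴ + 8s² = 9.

Let u = s². The equation becomes u² + 8u - 9 = 0.
Factor: (u - 1)(u + 9) = 0, so u = 1 or u = -9.
s² = 1 gives s = ±1.
s² = -9 < 0 has no real solution.

s = -1 or s = 1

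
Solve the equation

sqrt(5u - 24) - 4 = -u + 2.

u = 5

Isolate the radical: sqrt(5u - 24) = -u + 6.
Square both sides: 5u - 24 = (-u + 6)^2.
Expand and rearrange: u^2 - 17u + 60 = 0.
Solving gives u = 12 or u = 5.
Check each candidate in the original equation:
  u = 12: sqrt(36) = 6, while -u + 6 = -6 — extraneous.
  u = 5: sqrt(1) = 1, while -u + 6 = 1 — valid.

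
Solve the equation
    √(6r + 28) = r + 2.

r = 6

Square both sides: 6r + 28 = (r + 2)².
Expand and rearrange: r² - 2r - 24 = 0.
Solving gives r = 6 or r = -4.
Check each candidate in the original equation:
  r = 6: √(64) = 8, while r + 2 = 8 — valid.
  r = -4: √(4) = 2, while r + 2 = -2 — extraneous.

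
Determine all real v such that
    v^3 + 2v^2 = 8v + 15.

v = -3 or v = -1.7913 or v = 2.7913

Rearrange: v^3 + 2v^2 - 8v - 15 = 0.
Possible rational roots are divisors of -15. Testing v = -3 gives 0, so (v + 3) is a factor.
Divide: v^3 + 2v^2 - 8v - 15 = (v + 3)(v^2 - v - 5).
Apply the quadratic formula to v^2 - v - 5 = 0: v = (1 +/- sqrt(21))/2, i.e. v ~= 2.7913 or v ~= -1.7913.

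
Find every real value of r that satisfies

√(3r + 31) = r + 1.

r = 6

Square both sides: 3r + 31 = (r + 1)².
Expand and rearrange: r² - r - 30 = 0.
Solving gives r = 6 or r = -5.
Check each candidate in the original equation:
  r = 6: √(49) = 7, while r + 1 = 7 — valid.
  r = -5: √(16) = 4, while r + 1 = -4 — extraneous.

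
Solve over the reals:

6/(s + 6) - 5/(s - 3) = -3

s = -7.7311 or s = 4.3978

Multiply both sides by (s + 6)(s - 3):
6(s - 3) - 5(s + 6) = -3(s + 6)(s - 3).
Expand and collect terms: -3s² - 10s + 102 = 0.
By the quadratic formula, s = (10 ± √1324) / -6, so s ≈ -7.7311 or s ≈ 4.3978.
Neither value makes a denominator zero (s ≠ -6, s ≠ 3), so both are valid.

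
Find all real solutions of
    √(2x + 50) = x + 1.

Square both sides: 2x + 50 = (x + 1)².
Expand and rearrange: x² - 49 = 0.
Solving gives x = 7 or x = -7.
Check each candidate in the original equation:
  x = 7: √(64) = 8, while x + 1 = 8 — valid.
  x = -7: √(36) = 6, while x + 1 = -6 — extraneous.

x = 7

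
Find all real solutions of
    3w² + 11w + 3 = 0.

Discriminant: (11)² − 4·3·3 = 85.
Quadratic formula: w = (-11 ± √85) / 6.
So w = -11/6 + √(85)/6 ≈ -0.2967 or w = -11/6 - √(85)/6 ≈ -3.3699.

w = -3.3699 or w = -0.2967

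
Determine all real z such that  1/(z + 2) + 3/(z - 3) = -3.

z = -2.4089 or z = 2.0756

Multiply both sides by (z + 2)(z - 3):
(z - 3) + 3(z + 2) = -3(z + 2)(z - 3).
Expand and collect terms: -3z² - z + 15 = 0.
By the quadratic formula, z = (1 ± √181) / -6, so z ≈ -2.4089 or z ≈ 2.0756.
Neither value makes a denominator zero (z ≠ -2, z ≠ 3), so both are valid.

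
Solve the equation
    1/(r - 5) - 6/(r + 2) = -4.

Multiply both sides by (r - 5)(r + 2):
(r + 2) - 6(r - 5) = -4(r - 5)(r + 2).
Expand and collect terms: -4r² + 17r + 8 = 0.
By the quadratic formula, r = (-17 ± √417) / -8, so r ≈ -0.4276 or r ≈ 4.6776.
Neither value makes a denominator zero (r ≠ 5, r ≠ -2), so both are valid.

r = -0.4276 or r = 4.6776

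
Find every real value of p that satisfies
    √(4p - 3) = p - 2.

Square both sides: 4p - 3 = (p - 2)².
Expand and rearrange: p² - 8p + 7 = 0.
Solving gives p = 7 or p = 1.
Check each candidate in the original equation:
  p = 7: √(25) = 5, while p - 2 = 5 — valid.
  p = 1: √(1) = 1, while p - 2 = -1 — extraneous.

p = 7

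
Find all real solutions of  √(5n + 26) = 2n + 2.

Square both sides: 5n + 26 = (2n + 2)².
Expand and rearrange: 4n² + 3n - 22 = 0.
Solving gives n = 2 or n = -2.75.
Check each candidate in the original equation:
  n = 2: √(36) = 6, while 2n + 2 = 6 — valid.
  n = -2.75: √(12.25) = 3.5, while 2n + 2 = -3.5 — extraneous.

n = 2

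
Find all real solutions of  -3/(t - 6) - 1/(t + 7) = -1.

t = -6.1974 or t = 9.1974

Multiply both sides by (t - 6)(t + 7):
-3(t + 7) - (t - 6) = -(t - 6)(t + 7).
Expand and collect terms: -t² + 3t + 57 = 0.
By the quadratic formula, t = (-3 ± √237) / -2, so t ≈ -6.1974 or t ≈ 9.1974.
Neither value makes a denominator zero (t ≠ 6, t ≠ -7), so both are valid.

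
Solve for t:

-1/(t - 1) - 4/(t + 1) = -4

Multiply both sides by (t - 1)(t + 1):
-(t + 1) - 4(t - 1) = -4(t - 1)(t + 1).
Expand and collect terms: -4t² + 5t + 1 = 0.
By the quadratic formula, t = (-5 ± √41) / -8, so t ≈ -0.1754 or t ≈ 1.4254.
Neither value makes a denominator zero (t ≠ 1, t ≠ -1), so both are valid.

t = -0.1754 or t = 1.4254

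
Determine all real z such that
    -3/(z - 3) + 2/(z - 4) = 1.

z = 1.2679 or z = 4.7321

Multiply both sides by (z - 3)(z - 4):
-3(z - 4) + 2(z - 3) = (z - 3)(z - 4).
Expand and collect terms: z² - 6z + 6 = 0.
By the quadratic formula, z = (6 ± √12) / 2, so z ≈ 4.7321 or z ≈ 1.2679.
Neither value makes a denominator zero (z ≠ 3, z ≠ 4), so both are valid.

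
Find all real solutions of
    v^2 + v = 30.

Bring every term to one side: v^2 + v - 30 = 0.
Factor: (v + 6)(v - 5) = 0.
So v = -6 or v = 5.

v = -6 or v = 5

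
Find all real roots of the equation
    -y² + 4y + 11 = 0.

y = -1.873 or y = 5.873

Discriminant: (4)² − 4·(-1)·11 = 60.
Quadratic formula: y = (-4 ± √60) / (-2).
So y = 2 - √(15) ≈ -1.873 or y = 2 + √(15) ≈ 5.873.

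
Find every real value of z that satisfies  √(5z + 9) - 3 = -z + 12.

Isolate the radical: √(5z + 9) = -z + 15.
Square both sides: 5z + 9 = (-z + 15)².
Expand and rearrange: z² - 35z + 216 = 0.
Solving gives z = 27 or z = 8.
Check each candidate in the original equation:
  z = 27: √(144) = 12, while -z + 15 = -12 — extraneous.
  z = 8: √(49) = 7, while -z + 15 = 7 — valid.

z = 8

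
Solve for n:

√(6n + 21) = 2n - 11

Square both sides: 6n + 21 = (2n - 11)².
Expand and rearrange: 4n² - 50n + 100 = 0.
Solving gives n = 10 or n = 2.5.
Check each candidate in the original equation:
  n = 10: √(81) = 9, while 2n - 11 = 9 — valid.
  n = 2.5: √(36) = 6, while 2n - 11 = -6 — extraneous.

n = 10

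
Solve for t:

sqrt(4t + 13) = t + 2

Square both sides: 4t + 13 = (t + 2)^2.
Expand and rearrange: t^2 - 9 = 0.
Solving gives t = 3 or t = -3.
Check each candidate in the original equation:
  t = 3: sqrt(25) = 5, while t + 2 = 5 — valid.
  t = -3: sqrt(1) = 1, while t + 2 = -1 — extraneous.

t = 3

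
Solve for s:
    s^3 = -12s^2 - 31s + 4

s = -8.1231 or s = -4 or s = 0.1231

Rearrange: s^3 + 12s^2 + 31s - 4 = 0.
Possible rational roots are divisors of -4. Testing s = -4 gives 0, so (s + 4) is a factor.
Divide: s^3 + 12s^2 + 31s - 4 = (s + 4)(s^2 + 8s - 1).
Apply the quadratic formula to s^2 + 8s - 1 = 0: s = (-8 +/- sqrt(68))/2, i.e. s ~= 0.1231 or s ~= -8.1231.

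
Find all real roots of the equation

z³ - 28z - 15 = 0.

Possible rational roots are divisors of -15. Testing z = -5 gives 0, so (z + 5) is a factor.
Divide: z³ - 28z - 15 = (z + 5)(z² - 5z - 3).
Apply the quadratic formula to z² - 5z - 3 = 0: z = (5 ± √37)/2, i.e. z ≈ 5.5414 or z ≈ -0.5414.

z = -5 or z = -0.5414 or z = 5.5414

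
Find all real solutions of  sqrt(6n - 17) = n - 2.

Square both sides: 6n - 17 = (n - 2)^2.
Expand and rearrange: n^2 - 10n + 21 = 0.
Solving gives n = 7 or n = 3.
Check each candidate in the original equation:
  n = 7: sqrt(25) = 5, while n - 2 = 5 — valid.
  n = 3: sqrt(1) = 1, while n - 2 = 1 — valid.

n = 3 or n = 7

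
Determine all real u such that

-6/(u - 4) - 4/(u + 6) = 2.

u = -8.6235 or u = 1.6235

Multiply both sides by (u - 4)(u + 6):
-6(u + 6) - 4(u - 4) = 2(u - 4)(u + 6).
Expand and collect terms: 2u² + 14u - 28 = 0.
By the quadratic formula, u = (-14 ± √420) / 4, so u ≈ 1.6235 or u ≈ -8.6235.
Neither value makes a denominator zero (u ≠ 4, u ≠ -6), so both are valid.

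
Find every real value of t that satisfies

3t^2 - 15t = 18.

t = -1 or t = 6

Bring every term to one side: 3t^2 - 15t - 18 = 0.
Factor: 3(t + 1)(t - 6) = 0.
So t = -1 or t = 6.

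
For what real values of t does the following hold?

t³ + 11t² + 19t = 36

Rearrange: t³ + 11t² + 19t - 36 = 0.
Possible rational roots are divisors of -36. Testing t = -4 gives 0, so (t + 4) is a factor.
Divide: t³ + 11t² + 19t - 36 = (t + 4)(t² + 7t - 9).
Apply the quadratic formula to t² + 7t - 9 = 0: t = (-7 ± √85)/2, i.e. t ≈ 1.1098 or t ≈ -8.1098.

t = -8.1098 or t = -4 or t = 1.1098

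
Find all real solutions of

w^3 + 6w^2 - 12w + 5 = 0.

w = -7.6533 or w = 0.6533 or w = 1

Possible rational roots are divisors of 5. Testing w = 1 gives 0, so (w - 1) is a factor.
Divide: w^3 + 6w^2 - 12w + 5 = (w - 1)(w^2 + 7w - 5).
Apply the quadratic formula to w^2 + 7w - 5 = 0: w = (-7 +/- sqrt(69))/2, i.e. w ~= 0.6533 or w ~= -7.6533.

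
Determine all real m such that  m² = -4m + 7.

Rearrange to standard form: m² + 4m - 7 = 0.
Discriminant: (4)² − 4·1·(-7) = 44.
Quadratic formula: m = (-4 ± √44) / 2.
So m = -2 + √(11) ≈ 1.3166 or m = -√(11) - 2 ≈ -5.3166.

m = -5.3166 or m = 1.3166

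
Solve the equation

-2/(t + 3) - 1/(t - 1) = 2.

Multiply both sides by (t + 3)(t - 1):
-2(t - 1) - (t + 3) = 2(t + 3)(t - 1).
Expand and collect terms: 2t^2 + 7t - 5 = 0.
By the quadratic formula, t = (-7 +/- sqrt(89)) / 4, so t ~= 0.6085 or t ~= -4.1085.
Neither value makes a denominator zero (t != -3, t != 1), so both are valid.

t = -4.1085 or t = 0.6085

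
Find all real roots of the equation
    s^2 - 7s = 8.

s = -1 or s = 8

Bring every term to one side: s^2 - 7s - 8 = 0.
Factor: (s + 1)(s - 8) = 0.
So s = -1 or s = 8.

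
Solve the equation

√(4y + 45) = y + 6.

Square both sides: 4y + 45 = (y + 6)².
Expand and rearrange: y² + 8y - 9 = 0.
Solving gives y = 1 or y = -9.
Check each candidate in the original equation:
  y = 1: √(49) = 7, while y + 6 = 7 — valid.
  y = -9: √(9) = 3, while y + 6 = -3 — extraneous.

y = 1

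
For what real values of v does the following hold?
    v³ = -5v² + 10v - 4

Rearrange: v³ + 5v² - 10v + 4 = 0.
Possible rational roots are divisors of 4. Testing v = 1 gives 0, so (v - 1) is a factor.
Divide: v³ + 5v² - 10v + 4 = (v - 1)(v² + 6v - 4).
Apply the quadratic formula to v² + 6v - 4 = 0: v = (-6 ± √52)/2, i.e. v ≈ 0.6056 or v ≈ -6.6056.

v = -6.6056 or v = 0.6056 or v = 1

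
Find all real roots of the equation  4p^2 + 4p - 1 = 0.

Discriminant: (4)^2 - 4*4*(-1) = 32.
Quadratic formula: p = (-4 +/- sqrt(32)) / 8.
So p = -1/2 + sqrt(2)/2 ~= 0.2071 or p = -sqrt(2)/2 - 1/2 ~= -1.2071.

p = -1.2071 or p = 0.2071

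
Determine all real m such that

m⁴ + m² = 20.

m = -2 or m = 2

Let u = m². The equation becomes u² + u - 20 = 0.
Factor: (u + 5)(u - 4) = 0, so u = -5 or u = 4.
m² = -5 < 0 has no real solution.
m² = 4 gives m = ±2.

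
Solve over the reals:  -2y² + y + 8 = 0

Discriminant: (1)² − 4·(-2)·8 = 65.
Quadratic formula: y = (-1 ± √65) / (-4).
So y = 1/4 - √(65)/4 ≈ -1.7656 or y = 1/4 + √(65)/4 ≈ 2.2656.

y = -1.7656 or y = 2.2656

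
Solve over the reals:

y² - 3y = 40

Bring every term to one side: y² - 3y - 40 = 0.
Factor: (y - 8)(y + 5) = 0.
So y = 8 or y = -5.

y = -5 or y = 8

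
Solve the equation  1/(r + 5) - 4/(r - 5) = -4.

r = -5.2277 or r = 5.9777

Multiply both sides by (r + 5)(r - 5):
(r - 5) - 4(r + 5) = -4(r + 5)(r - 5).
Expand and collect terms: -4r² + 3r + 125 = 0.
By the quadratic formula, r = (-3 ± √2009) / -8, so r ≈ -5.2277 or r ≈ 5.9777.
Neither value makes a denominator zero (r ≠ -5, r ≠ 5), so both are valid.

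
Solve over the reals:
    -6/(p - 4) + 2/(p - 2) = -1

p = 1.3944 or p = 8.6056

Multiply both sides by (p - 4)(p - 2):
-6(p - 2) + 2(p - 4) = -(p - 4)(p - 2).
Expand and collect terms: -p² + 10p - 12 = 0.
By the quadratic formula, p = (-10 ± √52) / -2, so p ≈ 1.3944 or p ≈ 8.6056.
Neither value makes a denominator zero (p ≠ 4, p ≠ 2), so both are valid.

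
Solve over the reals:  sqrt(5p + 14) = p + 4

p = -2 or p = -1

Square both sides: 5p + 14 = (p + 4)^2.
Expand and rearrange: p^2 + 3p + 2 = 0.
Solving gives p = -1 or p = -2.
Check each candidate in the original equation:
  p = -1: sqrt(9) = 3, while p + 4 = 3 — valid.
  p = -2: sqrt(4) = 2, while p + 4 = 2 — valid.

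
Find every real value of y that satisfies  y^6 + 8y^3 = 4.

Let u = y^3. The equation becomes u^2 + 8u - 4 = 0.
By the quadratic formula, u = -4 + 2*sqrt(5) or u = -2*sqrt(5) - 4.
y^3 = -4 + 2*sqrt(5) gives y = (-4 + 2*sqrt(5))^(1/3) ~= 0.7787.
y^3 = -2*sqrt(5) - 4 gives y = -(4 + 2*sqrt(5))^(1/3) ~= -2.0386.

y = -2.0386 or y = 0.7787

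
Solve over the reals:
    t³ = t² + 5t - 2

t = -2 or t = 0.382 or t = 2.618

Rearrange: t³ - t² - 5t + 2 = 0.
Possible rational roots are divisors of 2. Testing t = -2 gives 0, so (t + 2) is a factor.
Divide: t³ - t² - 5t + 2 = (t + 2)(t² - 3t + 1).
Apply the quadratic formula to t² - 3t + 1 = 0: t = (3 ± √5)/2, i.e. t ≈ 2.618 or t ≈ 0.382.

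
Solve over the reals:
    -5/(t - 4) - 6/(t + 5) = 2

Multiply both sides by (t - 4)(t + 5):
-5(t + 5) - 6(t - 4) = 2(t - 4)(t + 5).
Expand and collect terms: 2t^2 + 13t - 39 = 0.
By the quadratic formula, t = (-13 +/- sqrt(481)) / 4, so t ~= 2.2329 or t ~= -8.7329.
Neither value makes a denominator zero (t != 4, t != -5), so both are valid.

t = -8.7329 or t = 2.2329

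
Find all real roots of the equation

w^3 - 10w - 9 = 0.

Possible rational roots are divisors of -9. Testing w = -1 gives 0, so (w + 1) is a factor.
Divide: w^3 - 10w - 9 = (w + 1)(w^2 - w - 9).
Apply the quadratic formula to w^2 - w - 9 = 0: w = (1 +/- sqrt(37))/2, i.e. w ~= 3.5414 or w ~= -2.5414.

w = -2.5414 or w = -1 or w = 3.5414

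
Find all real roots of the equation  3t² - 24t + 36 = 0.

t = 2 or t = 6

Factor: 3(t - 2)(t - 6) = 0.
So t = 2 or t = 6.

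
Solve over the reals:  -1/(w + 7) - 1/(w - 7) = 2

w = -7.5178 or w = 6.5178

Multiply both sides by (w + 7)(w - 7):
-(w - 7) - (w + 7) = 2(w + 7)(w - 7).
Expand and collect terms: 2w² + 2w - 98 = 0.
By the quadratic formula, w = (-2 ± √788) / 4, so w ≈ 6.5178 or w ≈ -7.5178.
Neither value makes a denominator zero (w ≠ -7, w ≠ 7), so both are valid.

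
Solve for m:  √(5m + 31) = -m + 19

m = 10

Square both sides: 5m + 31 = (-m + 19)².
Expand and rearrange: m² - 43m + 330 = 0.
Solving gives m = 33 or m = 10.
Check each candidate in the original equation:
  m = 33: √(196) = 14, while -m + 19 = -14 — extraneous.
  m = 10: √(81) = 9, while -m + 19 = 9 — valid.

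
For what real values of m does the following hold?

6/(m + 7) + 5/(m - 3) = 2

m = -4.7329 or m = 6.2329

Multiply both sides by (m + 7)(m - 3):
6(m - 3) + 5(m + 7) = 2(m + 7)(m - 3).
Expand and collect terms: 2m^2 - 3m - 59 = 0.
By the quadratic formula, m = (3 +/- sqrt(481)) / 4, so m ~= 6.2329 or m ~= -4.7329.
Neither value makes a denominator zero (m != -7, m != 3), so both are valid.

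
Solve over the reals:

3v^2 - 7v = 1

Rearrange to standard form: 3v^2 - 7v - 1 = 0.
Discriminant: (-7)^2 - 4*3*(-1) = 61.
Quadratic formula: v = (7 +/- sqrt(61)) / 6.
So v = 7/6 + sqrt(61)/6 ~= 2.4684 or v = 7/6 - sqrt(61)/6 ~= -0.135.

v = -0.135 or v = 2.4684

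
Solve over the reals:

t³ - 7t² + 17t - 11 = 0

Possible rational roots are divisors of -11. Testing t = 1 gives 0, so (t - 1) is a factor.
Divide: t³ - 7t² + 17t - 11 = (t - 1)(t² - 6t + 11).
The quadratic t² - 6t + 11 has discriminant -8 < 0, so no further real roots.

t = 1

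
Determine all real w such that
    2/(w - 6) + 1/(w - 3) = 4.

Multiply both sides by (w - 6)(w - 3):
2(w - 3) + (w - 6) = 4(w - 6)(w - 3).
Expand and collect terms: 4w^2 - 39w + 84 = 0.
By the quadratic formula, w = (39 +/- sqrt(177)) / 8, so w ~= 6.538 or w ~= 3.212.
Neither value makes a denominator zero (w != 6, w != 3), so both are valid.

w = 3.212 or w = 6.538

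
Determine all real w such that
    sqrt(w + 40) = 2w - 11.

w = 9

Square both sides: w + 40 = (2w - 11)^2.
Expand and rearrange: 4w^2 - 45w + 81 = 0.
Solving gives w = 9 or w = 2.25.
Check each candidate in the original equation:
  w = 9: sqrt(49) = 7, while 2w - 11 = 7 — valid.
  w = 2.25: sqrt(42.25) = 6.5, while 2w - 11 = -6.5 — extraneous.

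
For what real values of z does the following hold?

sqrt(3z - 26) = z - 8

z = 9 or z = 10

Square both sides: 3z - 26 = (z - 8)^2.
Expand and rearrange: z^2 - 19z + 90 = 0.
Solving gives z = 10 or z = 9.
Check each candidate in the original equation:
  z = 10: sqrt(4) = 2, while z - 8 = 2 — valid.
  z = 9: sqrt(1) = 1, while z - 8 = 1 — valid.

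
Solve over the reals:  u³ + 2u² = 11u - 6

Rearrange: u³ + 2u² - 11u + 6 = 0.
Possible rational roots are divisors of 6. Testing u = 2 gives 0, so (u - 2) is a factor.
Divide: u³ + 2u² - 11u + 6 = (u - 2)(u² + 4u - 3).
Apply the quadratic formula to u² + 4u - 3 = 0: u = (-4 ± √28)/2, i.e. u ≈ 0.6458 or u ≈ -4.6458.

u = -4.6458 or u = 0.6458 or u = 2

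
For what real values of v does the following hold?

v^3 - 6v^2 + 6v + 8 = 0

Possible rational roots are divisors of 8. Testing v = 4 gives 0, so (v - 4) is a factor.
Divide: v^3 - 6v^2 + 6v + 8 = (v - 4)(v^2 - 2v - 2).
Apply the quadratic formula to v^2 - 2v - 2 = 0: v = (2 +/- sqrt(12))/2, i.e. v ~= 2.7321 or v ~= -0.7321.

v = -0.7321 or v = 2.7321 or v = 4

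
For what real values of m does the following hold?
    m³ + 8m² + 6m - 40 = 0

Possible rational roots are divisors of -40. Testing m = -4 gives 0, so (m + 4) is a factor.
Divide: m³ + 8m² + 6m - 40 = (m + 4)(m² + 4m - 10).
Apply the quadratic formula to m² + 4m - 10 = 0: m = (-4 ± √56)/2, i.e. m ≈ 1.7417 or m ≈ -5.7417.

m = -5.7417 or m = -4 or m = 1.7417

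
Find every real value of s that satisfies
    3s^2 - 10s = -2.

Rearrange to standard form: 3s^2 - 10s + 2 = 0.
Discriminant: (-10)^2 - 4*3*2 = 76.
Quadratic formula: s = (10 +/- sqrt(76)) / 6.
So s = sqrt(19)/3 + 5/3 ~= 3.1196 or s = 5/3 - sqrt(19)/3 ~= 0.2137.

s = 0.2137 or s = 3.1196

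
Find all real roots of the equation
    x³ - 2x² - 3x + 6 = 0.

Possible rational roots are divisors of 6. Testing x = 2 gives 0, so (x - 2) is a factor.
Divide: x³ - 2x² - 3x + 6 = (x - 2)(x² - 3).
Apply the quadratic formula to x² - 3 = 0: x = (0 ± √12)/2, i.e. x ≈ 1.7321 or x ≈ -1.7321.

x = -1.7321 or x = 1.7321 or x = 2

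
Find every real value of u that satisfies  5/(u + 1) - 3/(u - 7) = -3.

Multiply both sides by (u + 1)(u - 7):
5(u - 7) - 3(u + 1) = -3(u + 1)(u - 7).
Expand and collect terms: -3u^2 + 16u + 59 = 0.
By the quadratic formula, u = (-16 +/- sqrt(964)) / -6, so u ~= -2.5081 or u ~= 7.8414.
Neither value makes a denominator zero (u != -1, u != 7), so both are valid.

u = -2.5081 or u = 7.8414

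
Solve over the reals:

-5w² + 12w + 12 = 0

Discriminant: (12)² − 4·(-5)·12 = 384.
Quadratic formula: w = (-12 ± √384) / (-10).
So w = 6/5 - 4·√(6)/5 ≈ -0.7596 or w = 6/5 + 4·√(6)/5 ≈ 3.1596.

w = -0.7596 or w = 3.1596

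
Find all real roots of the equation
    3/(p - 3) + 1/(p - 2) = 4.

Multiply both sides by (p - 3)(p - 2):
3(p - 2) + (p - 3) = 4(p - 3)(p - 2).
Expand and collect terms: 4p² - 24p + 33 = 0.
By the quadratic formula, p = (24 ± √48) / 8, so p ≈ 3.866 or p ≈ 2.134.
Neither value makes a denominator zero (p ≠ 3, p ≠ 2), so both are valid.

p = 2.134 or p = 3.866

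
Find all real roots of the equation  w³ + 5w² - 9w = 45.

Rearrange: w³ + 5w² - 9w - 45 = 0.
Possible rational roots are divisors of -45. Testing w = -5 gives 0, so (w + 5) is a factor.
Divide: w³ + 5w² - 9w - 45 = (w + 5)(w² - 9).
Factor the quadratic: w = 3 or w = -3.

w = -5 or w = -3 or w = 3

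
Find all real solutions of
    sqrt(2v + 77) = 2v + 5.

v = 2

Square both sides: 2v + 77 = (2v + 5)^2.
Expand and rearrange: 4v^2 + 18v - 52 = 0.
Solving gives v = 2 or v = -6.5.
Check each candidate in the original equation:
  v = 2: sqrt(81) = 9, while 2v + 5 = 9 — valid.
  v = -6.5: sqrt(64) = 8, while 2v + 5 = -8 — extraneous.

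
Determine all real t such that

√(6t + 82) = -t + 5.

Square both sides: 6t + 82 = (-t + 5)².
Expand and rearrange: t² - 16t - 57 = 0.
Solving gives t = 19 or t = -3.
Check each candidate in the original equation:
  t = 19: √(196) = 14, while -t + 5 = -14 — extraneous.
  t = -3: √(64) = 8, while -t + 5 = 8 — valid.

t = -3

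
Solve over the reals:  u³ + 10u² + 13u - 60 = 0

u = -6.772 or u = -5 or u = 1.772

Possible rational roots are divisors of -60. Testing u = -5 gives 0, so (u + 5) is a factor.
Divide: u³ + 10u² + 13u - 60 = (u + 5)(u² + 5u - 12).
Apply the quadratic formula to u² + 5u - 12 = 0: u = (-5 ± √73)/2, i.e. u ≈ 1.772 or u ≈ -6.772.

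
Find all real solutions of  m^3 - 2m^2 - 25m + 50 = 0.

Possible rational roots are divisors of 50. Testing m = -5 gives 0, so (m + 5) is a factor.
Divide: m^3 - 2m^2 - 25m + 50 = (m + 5)(m^2 - 7m + 10).
Factor the quadratic: m = 5 or m = 2.

m = -5 or m = 2 or m = 5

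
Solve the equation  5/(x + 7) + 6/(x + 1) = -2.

Multiply both sides by (x + 7)(x + 1):
5(x + 1) + 6(x + 7) = -2(x + 7)(x + 1).
Expand and collect terms: -2x^2 - 27x - 61 = 0.
By the quadratic formula, x = (27 +/- sqrt(241)) / -4, so x ~= -10.631 or x ~= -2.869.
Neither value makes a denominator zero (x != -7, x != -1), so both are valid.

x = -10.631 or x = -2.869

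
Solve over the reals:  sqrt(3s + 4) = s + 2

s = -1 or s = 0

Square both sides: 3s + 4 = (s + 2)^2.
Expand and rearrange: s^2 + s = 0.
Solving gives s = 0 or s = -1.
Check each candidate in the original equation:
  s = 0: sqrt(4) = 2, while s + 2 = 2 — valid.
  s = -1: sqrt(1) = 1, while s + 2 = 1 — valid.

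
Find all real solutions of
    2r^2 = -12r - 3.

r = -5.7386 or r = -0.2614

Rearrange to standard form: 2r^2 + 12r + 3 = 0.
Discriminant: (12)^2 - 4*2*3 = 120.
Quadratic formula: r = (-12 +/- sqrt(120)) / 4.
So r = -3 + sqrt(30)/2 ~= -0.2614 or r = -3 - sqrt(30)/2 ~= -5.7386.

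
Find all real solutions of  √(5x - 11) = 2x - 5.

x = 4

Square both sides: 5x - 11 = (2x - 5)².
Expand and rearrange: 4x² - 25x + 36 = 0.
Solving gives x = 4 or x = 2.25.
Check each candidate in the original equation:
  x = 4: √(9) = 3, while 2x - 5 = 3 — valid.
  x = 2.25: √(0.25) = 0.5, while 2x - 5 = -0.5 — extraneous.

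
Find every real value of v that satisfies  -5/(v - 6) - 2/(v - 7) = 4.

v = 4.4458 or v = 6.8042

Multiply both sides by (v - 6)(v - 7):
-5(v - 7) - 2(v - 6) = 4(v - 6)(v - 7).
Expand and collect terms: 4v^2 - 45v + 121 = 0.
By the quadratic formula, v = (45 +/- sqrt(89)) / 8, so v ~= 6.8042 or v ~= 4.4458.
Neither value makes a denominator zero (v != 6, v != 7), so both are valid.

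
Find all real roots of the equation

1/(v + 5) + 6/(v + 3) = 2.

Multiply both sides by (v + 5)(v + 3):
(v + 3) + 6(v + 5) = 2(v + 5)(v + 3).
Expand and collect terms: 2v² + 9v - 3 = 0.
By the quadratic formula, v = (-9 ± √105) / 4, so v ≈ 0.3117 or v ≈ -4.8117.
Neither value makes a denominator zero (v ≠ -5, v ≠ -3), so both are valid.

v = -4.8117 or v = 0.3117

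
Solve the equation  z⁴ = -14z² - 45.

Let u = z². The equation becomes u² + 14u + 45 = 0.
Factor: (u + 5)(u + 9) = 0, so u = -5 or u = -9.
z² = -5 < 0 has no real solution.
z² = -9 < 0 has no real solution.

No real solutions.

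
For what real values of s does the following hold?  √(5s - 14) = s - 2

Square both sides: 5s - 14 = (s - 2)².
Expand and rearrange: s² - 9s + 18 = 0.
Solving gives s = 6 or s = 3.
Check each candidate in the original equation:
  s = 6: √(16) = 4, while s - 2 = 4 — valid.
  s = 3: √(1) = 1, while s - 2 = 1 — valid.

s = 3 or s = 6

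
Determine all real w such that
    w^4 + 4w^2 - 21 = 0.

Let u = w^2. The equation becomes u^2 + 4u - 21 = 0.
Factor: (u + 7)(u - 3) = 0, so u = -7 or u = 3.
w^2 = -7 < 0 has no real solution.
w^2 = 3 gives w = +/-sqrt(3) ~= +/-1.7321.

w = -1.7321 or w = 1.7321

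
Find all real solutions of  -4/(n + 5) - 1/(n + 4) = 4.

n = -6.1328 or n = -4.1172

Multiply both sides by (n + 5)(n + 4):
-4(n + 4) - (n + 5) = 4(n + 5)(n + 4).
Expand and collect terms: 4n² + 41n + 101 = 0.
By the quadratic formula, n = (-41 ± √65) / 8, so n ≈ -4.1172 or n ≈ -6.1328.
Neither value makes a denominator zero (n ≠ -5, n ≠ -4), so both are valid.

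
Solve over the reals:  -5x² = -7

x = -1.1832 or x = 1.1832

Rearrange to standard form: -5x² + 7 = 0.
Discriminant: (0)² − 4·(-5)·7 = 140.
Quadratic formula: x = (0 ± √140) / (-10).
So x = -√(35)/5 ≈ -1.1832 or x = √(35)/5 ≈ 1.1832.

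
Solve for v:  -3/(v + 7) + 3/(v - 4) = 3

v = -7.9226 or v = 4.9226

Multiply both sides by (v + 7)(v - 4):
-3(v - 4) + 3(v + 7) = 3(v + 7)(v - 4).
Expand and collect terms: 3v² + 9v - 117 = 0.
By the quadratic formula, v = (-9 ± √1485) / 6, so v ≈ 4.9226 or v ≈ -7.9226.
Neither value makes a denominator zero (v ≠ -7, v ≠ 4), so both are valid.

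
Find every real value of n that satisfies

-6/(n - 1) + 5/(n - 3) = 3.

n = -0.3333 or n = 4

Multiply both sides by (n - 1)(n - 3):
-6(n - 3) + 5(n - 1) = 3(n - 1)(n - 3).
Expand and collect terms: 3n² - 11n - 4 = 0.
Factor or apply the quadratic formula: n = 4 or n = -0.3333.
Neither value makes a denominator zero (n ≠ 1, n ≠ 3), so both are valid.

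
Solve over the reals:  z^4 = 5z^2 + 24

z = -2.8284 or z = 2.8284

Let u = z^2. The equation becomes u^2 - 5u - 24 = 0.
Factor: (u - 8)(u + 3) = 0, so u = 8 or u = -3.
z^2 = 8 gives z = +/-2*sqrt(2) ~= +/-2.8284.
z^2 = -3 < 0 has no real solution.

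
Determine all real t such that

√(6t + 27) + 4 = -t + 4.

t = -3

Isolate the radical: √(6t + 27) = -t.
Square both sides: 6t + 27 = (-t)².
Expand and rearrange: t² - 6t - 27 = 0.
Solving gives t = 9 or t = -3.
Check each candidate in the original equation:
  t = 9: √(81) = 9, while -t = -9 — extraneous.
  t = -3: √(9) = 3, while -t = 3 — valid.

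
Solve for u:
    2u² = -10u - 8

u = -4 or u = -1

Bring every term to one side: 2u² + 10u + 8 = 0.
Factor: 2(u + 4)(u + 1) = 0.
So u = -4 or u = -1.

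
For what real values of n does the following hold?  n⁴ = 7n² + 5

n = -2.7665 or n = 2.7665

Let u = n². The equation becomes u² - 7u - 5 = 0.
By the quadratic formula, u = 7/2 + √(69)/2 or u = 7/2 - √(69)/2.
n² = 7/2 + √(69)/2 gives n = ±√(7/2 + √(69)/2) ≈ ±2.7665.
n² = 7/2 - √(69)/2 < 0 has no real solution.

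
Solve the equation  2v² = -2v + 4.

v = -2 or v = 1

Bring every term to one side: 2v² + 2v - 4 = 0.
Factor: 2(v - 1)(v + 2) = 0.
So v = 1 or v = -2.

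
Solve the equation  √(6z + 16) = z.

Square both sides: 6z + 16 = (z)².
Expand and rearrange: z² - 6z - 16 = 0.
Solving gives z = 8 or z = -2.
Check each candidate in the original equation:
  z = 8: √(64) = 8, while z = 8 — valid.
  z = -2: √(4) = 2, while z = -2 — extraneous.

z = 8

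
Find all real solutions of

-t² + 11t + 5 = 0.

t = -0.4372 or t = 11.4372

Discriminant: (11)² − 4·(-1)·5 = 141.
Quadratic formula: t = (-11 ± √141) / (-2).
So t = 11/2 - √(141)/2 ≈ -0.4372 or t = 11/2 + √(141)/2 ≈ 11.4372.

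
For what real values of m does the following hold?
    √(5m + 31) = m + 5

Square both sides: 5m + 31 = (m + 5)².
Expand and rearrange: m² + 5m - 6 = 0.
Solving gives m = 1 or m = -6.
Check each candidate in the original equation:
  m = 1: √(36) = 6, while m + 5 = 6 — valid.
  m = -6: √(1) = 1, while m + 5 = -1 — extraneous.

m = 1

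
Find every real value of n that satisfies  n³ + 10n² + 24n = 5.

Rearrange: n³ + 10n² + 24n - 5 = 0.
Possible rational roots are divisors of -5. Testing n = -5 gives 0, so (n + 5) is a factor.
Divide: n³ + 10n² + 24n - 5 = (n + 5)(n² + 5n - 1).
Apply the quadratic formula to n² + 5n - 1 = 0: n = (-5 ± √29)/2, i.e. n ≈ 0.1926 or n ≈ -5.1926.

n = -5.1926 or n = -5 or n = 0.1926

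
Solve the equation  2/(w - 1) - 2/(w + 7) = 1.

w = -8.6569 or w = 2.6569

Multiply both sides by (w - 1)(w + 7):
2(w + 7) - 2(w - 1) = (w - 1)(w + 7).
Expand and collect terms: w^2 + 6w - 23 = 0.
By the quadratic formula, w = (-6 +/- sqrt(128)) / 2, so w ~= 2.6569 or w ~= -8.6569.
Neither value makes a denominator zero (w != 1, w != -7), so both are valid.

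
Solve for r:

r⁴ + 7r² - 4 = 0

r = -0.7288 or r = 0.7288

Let u = r². The equation becomes u² + 7u - 4 = 0.
By the quadratic formula, u = -7/2 + √(65)/2 or u = -√(65)/2 - 7/2.
r² = -7/2 + √(65)/2 gives r = ±√(-7/2 + √(65)/2) ≈ ±0.7288.
r² = -√(65)/2 - 7/2 < 0 has no real solution.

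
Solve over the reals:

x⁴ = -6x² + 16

x = -1.4142 or x = 1.4142

Let u = x². The equation becomes u² + 6u - 16 = 0.
Factor: (u + 8)(u - 2) = 0, so u = -8 or u = 2.
x² = -8 < 0 has no real solution.
x² = 2 gives x = ±√(2) ≈ ±1.4142.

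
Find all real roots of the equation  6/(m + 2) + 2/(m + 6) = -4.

Multiply both sides by (m + 2)(m + 6):
6(m + 6) + 2(m + 2) = -4(m + 2)(m + 6).
Expand and collect terms: -4m^2 - 40m - 88 = 0.
By the quadratic formula, m = (40 +/- sqrt(192)) / -8, so m ~= -6.7321 or m ~= -3.2679.
Neither value makes a denominator zero (m != -2, m != -6), so both are valid.

m = -6.7321 or m = -3.2679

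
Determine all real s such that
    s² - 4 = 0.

s = -2 or s = 2

Factor: (s + 2)(s - 2) = 0.
So s = -2 or s = 2.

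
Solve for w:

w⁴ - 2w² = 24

w = -2.4495 or w = 2.4495

Let u = w². The equation becomes u² - 2u - 24 = 0.
Factor: (u - 6)(u + 4) = 0, so u = 6 or u = -4.
w² = 6 gives w = ±√(6) ≈ ±2.4495.
w² = -4 < 0 has no real solution.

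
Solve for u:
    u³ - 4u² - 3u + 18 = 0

u = -2 or u = 3

Possible rational roots are divisors of 18. Testing u = -2 gives 0, so (u + 2) is a factor.
Divide: u³ - 4u² - 3u + 18 = (u + 2)(u² - 6u + 9).
The quadratic has the repeated root u = 3.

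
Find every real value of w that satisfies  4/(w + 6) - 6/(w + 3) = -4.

Multiply both sides by (w + 6)(w + 3):
4(w + 3) - 6(w + 6) = -4(w + 6)(w + 3).
Expand and collect terms: -4w² - 34w - 48 = 0.
By the quadratic formula, w = (34 ± √388) / -8, so w ≈ -6.7122 or w ≈ -1.7878.
Neither value makes a denominator zero (w ≠ -6, w ≠ -3), so both are valid.

w = -6.7122 or w = -1.7878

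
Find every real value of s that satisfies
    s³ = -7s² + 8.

s = -6.8284 or s = -1.1716 or s = 1

Rearrange: s³ + 7s² - 8 = 0.
Possible rational roots are divisors of -8. Testing s = 1 gives 0, so (s - 1) is a factor.
Divide: s³ + 7s² - 8 = (s - 1)(s² + 8s + 8).
Apply the quadratic formula to s² + 8s + 8 = 0: s = (-8 ± √32)/2, i.e. s ≈ -1.1716 or s ≈ -6.8284.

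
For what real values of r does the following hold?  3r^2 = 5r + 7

r = -0.9067 or r = 2.5734

Rearrange to standard form: 3r^2 - 5r - 7 = 0.
Discriminant: (-5)^2 - 4*3*(-7) = 109.
Quadratic formula: r = (5 +/- sqrt(109)) / 6.
So r = 5/6 + sqrt(109)/6 ~= 2.5734 or r = 5/6 - sqrt(109)/6 ~= -0.9067.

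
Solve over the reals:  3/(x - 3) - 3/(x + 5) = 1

x = -7.3246 or x = 5.3246

Multiply both sides by (x - 3)(x + 5):
3(x + 5) - 3(x - 3) = (x - 3)(x + 5).
Expand and collect terms: x² + 2x - 39 = 0.
By the quadratic formula, x = (-2 ± √160) / 2, so x ≈ 5.3246 or x ≈ -7.3246.
Neither value makes a denominator zero (x ≠ 3, x ≠ -5), so both are valid.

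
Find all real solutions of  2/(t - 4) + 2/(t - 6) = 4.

t = 4.382 or t = 6.618

Multiply both sides by (t - 4)(t - 6):
2(t - 6) + 2(t - 4) = 4(t - 4)(t - 6).
Expand and collect terms: 4t² - 44t + 116 = 0.
By the quadratic formula, t = (44 ± √80) / 8, so t ≈ 6.618 or t ≈ 4.382.
Neither value makes a denominator zero (t ≠ 4, t ≠ 6), so both are valid.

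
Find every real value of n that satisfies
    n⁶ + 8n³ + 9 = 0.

Let u = n³. The equation becomes u² + 8u + 9 = 0.
By the quadratic formula, u = -4 + √(7) or u = -4 - √(7).
n³ = -4 + √(7) gives n = -∛(4 - √(7)) ≈ -1.1064.
n³ = -4 - √(7) gives n = -∛(√(7) + 4) ≈ -1.8801.

n = -1.8801 or n = -1.1064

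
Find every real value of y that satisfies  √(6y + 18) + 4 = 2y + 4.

Isolate the radical: √(6y + 18) = 2y.
Square both sides: 6y + 18 = (2y)².
Expand and rearrange: 4y² - 6y - 18 = 0.
Solving gives y = 3 or y = -1.5.
Check each candidate in the original equation:
  y = 3: √(36) = 6, while 2y = 6 — valid.
  y = -1.5: √(9) = 3, while 2y = -3 — extraneous.

y = 3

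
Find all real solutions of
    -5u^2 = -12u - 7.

u = -0.4852 or u = 2.8852

Rearrange to standard form: -5u^2 + 12u + 7 = 0.
Discriminant: (12)^2 - 4*(-5)*7 = 284.
Quadratic formula: u = (-12 +/- sqrt(284)) / (-10).
So u = 6/5 - sqrt(71)/5 ~= -0.4852 or u = 6/5 + sqrt(71)/5 ~= 2.8852.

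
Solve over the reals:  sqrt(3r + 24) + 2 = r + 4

Isolate the radical: sqrt(3r + 24) = r + 2.
Square both sides: 3r + 24 = (r + 2)^2.
Expand and rearrange: r^2 + r - 20 = 0.
Solving gives r = 4 or r = -5.
Check each candidate in the original equation:
  r = 4: sqrt(36) = 6, while r + 2 = 6 — valid.
  r = -5: sqrt(9) = 3, while r + 2 = -3 — extraneous.

r = 4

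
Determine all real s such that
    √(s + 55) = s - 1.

Square both sides: s + 55 = (s - 1)².
Expand and rearrange: s² - 3s - 54 = 0.
Solving gives s = 9 or s = -6.
Check each candidate in the original equation:
  s = 9: √(64) = 8, while s - 1 = 8 — valid.
  s = -6: √(49) = 7, while s - 1 = -7 — extraneous.

s = 9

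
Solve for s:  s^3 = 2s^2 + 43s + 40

Rearrange: s^3 - 2s^2 - 43s - 40 = 0.
Possible rational roots are divisors of -40. Testing s = -5 gives 0, so (s + 5) is a factor.
Divide: s^3 - 2s^2 - 43s - 40 = (s + 5)(s^2 - 7s - 8).
Factor the quadratic: s = 8 or s = -1.

s = -5 or s = -1 or s = 8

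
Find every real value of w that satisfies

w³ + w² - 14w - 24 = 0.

Possible rational roots are divisors of -24. Testing w = -2 gives 0, so (w + 2) is a factor.
Divide: w³ + w² - 14w - 24 = (w + 2)(w² - w - 12).
Factor the quadratic: w = 4 or w = -3.

w = -3 or w = -2 or w = 4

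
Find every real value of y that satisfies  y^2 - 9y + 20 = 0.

y = 4 or y = 5

Factor: (y - 5)(y - 4) = 0.
So y = 5 or y = 4.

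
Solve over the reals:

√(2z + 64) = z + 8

z = 0

Square both sides: 2z + 64 = (z + 8)².
Expand and rearrange: z² + 14z = 0.
Solving gives z = 0 or z = -14.
Check each candidate in the original equation:
  z = 0: √(64) = 8, while z + 8 = 8 — valid.
  z = -14: √(36) = 6, while z + 8 = -6 — extraneous.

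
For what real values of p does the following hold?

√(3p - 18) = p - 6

Square both sides: 3p - 18 = (p - 6)².
Expand and rearrange: p² - 15p + 54 = 0.
Solving gives p = 9 or p = 6.
Check each candidate in the original equation:
  p = 9: √(9) = 3, while p - 6 = 3 — valid.
  p = 6: √(0) = 0, while p - 6 = 0 — valid.

p = 6 or p = 9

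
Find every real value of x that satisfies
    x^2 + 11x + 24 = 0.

Factor: (x + 8)(x + 3) = 0.
So x = -8 or x = -3.

x = -8 or x = -3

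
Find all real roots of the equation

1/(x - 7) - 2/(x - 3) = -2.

x = 4.2192 or x = 6.2808

Multiply both sides by (x - 7)(x - 3):
(x - 3) - 2(x - 7) = -2(x - 7)(x - 3).
Expand and collect terms: -2x² + 21x - 53 = 0.
By the quadratic formula, x = (-21 ± √17) / -4, so x ≈ 4.2192 or x ≈ 6.2808.
Neither value makes a denominator zero (x ≠ 7, x ≠ 3), so both are valid.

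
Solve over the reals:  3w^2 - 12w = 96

w = -4 or w = 8

Bring every term to one side: 3w^2 - 12w - 96 = 0.
Factor: 3(w - 8)(w + 4) = 0.
So w = 8 or w = -4.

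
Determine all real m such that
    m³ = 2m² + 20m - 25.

m = -4.1926 or m = 1.1926 or m = 5

Rearrange: m³ - 2m² - 20m + 25 = 0.
Possible rational roots are divisors of 25. Testing m = 5 gives 0, so (m - 5) is a factor.
Divide: m³ - 2m² - 20m + 25 = (m - 5)(m² + 3m - 5).
Apply the quadratic formula to m² + 3m - 5 = 0: m = (-3 ± √29)/2, i.e. m ≈ 1.1926 or m ≈ -4.1926.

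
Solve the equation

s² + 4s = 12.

Bring every term to one side: s² + 4s - 12 = 0.
Factor: (s - 2)(s + 6) = 0.
So s = 2 or s = -6.

s = -6 or s = 2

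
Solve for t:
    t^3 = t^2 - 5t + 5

t = 1

Rearrange: t^3 - t^2 + 5t - 5 = 0.
Possible rational roots are divisors of -5. Testing t = 1 gives 0, so (t - 1) is a factor.
Divide: t^3 - t^2 + 5t - 5 = (t - 1)(t^2 + 5).
The quadratic t^2 + 5 has discriminant -20 < 0, so no further real roots.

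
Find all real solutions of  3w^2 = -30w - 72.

w = -6 or w = -4

Bring every term to one side: 3w^2 + 30w + 72 = 0.
Factor: 3(w + 6)(w + 4) = 0.
So w = -6 or w = -4.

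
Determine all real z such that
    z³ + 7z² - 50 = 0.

Possible rational roots are divisors of -50. Testing z = -5 gives 0, so (z + 5) is a factor.
Divide: z³ + 7z² - 50 = (z + 5)(z² + 2z - 10).
Apply the quadratic formula to z² + 2z - 10 = 0: z = (-2 ± √44)/2, i.e. z ≈ 2.3166 or z ≈ -4.3166.

z = -5 or z = -4.3166 or z = 2.3166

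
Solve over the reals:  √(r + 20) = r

r = 5

Square both sides: r + 20 = (r)².
Expand and rearrange: r² - r - 20 = 0.
Solving gives r = 5 or r = -4.
Check each candidate in the original equation:
  r = 5: √(25) = 5, while r = 5 — valid.
  r = -4: √(16) = 4, while r = -4 — extraneous.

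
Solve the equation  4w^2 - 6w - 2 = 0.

Discriminant: (-6)^2 - 4*4*(-2) = 68.
Quadratic formula: w = (6 +/- sqrt(68)) / 8.
So w = 3/4 + sqrt(17)/4 ~= 1.7808 or w = 3/4 - sqrt(17)/4 ~= -0.2808.

w = -0.2808 or w = 1.7808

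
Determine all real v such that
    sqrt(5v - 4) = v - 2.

v = 8

Square both sides: 5v - 4 = (v - 2)^2.
Expand and rearrange: v^2 - 9v + 8 = 0.
Solving gives v = 8 or v = 1.
Check each candidate in the original equation:
  v = 8: sqrt(36) = 6, while v - 2 = 6 — valid.
  v = 1: sqrt(1) = 1, while v - 2 = -1 — extraneous.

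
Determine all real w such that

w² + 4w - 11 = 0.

w = -5.873 or w = 1.873

Discriminant: (4)² − 4·1·(-11) = 60.
Quadratic formula: w = (-4 ± √60) / 2.
So w = -2 + √(15) ≈ 1.873 or w = -√(15) - 2 ≈ -5.873.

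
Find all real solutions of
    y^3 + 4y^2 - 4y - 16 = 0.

Possible rational roots are divisors of -16. Testing y = -2 gives 0, so (y + 2) is a factor.
Divide: y^3 + 4y^2 - 4y - 16 = (y + 2)(y^2 + 2y - 8).
Factor the quadratic: y = 2 or y = -4.

y = -4 or y = -2 or y = 2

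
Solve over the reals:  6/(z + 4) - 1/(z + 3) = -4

Multiply both sides by (z + 4)(z + 3):
6(z + 3) - (z + 4) = -4(z + 4)(z + 3).
Expand and collect terms: -4z^2 - 33z - 62 = 0.
By the quadratic formula, z = (33 +/- sqrt(97)) / -8, so z ~= -5.3561 or z ~= -2.8939.
Neither value makes a denominator zero (z != -4, z != -3), so both are valid.

z = -5.3561 or z = -2.8939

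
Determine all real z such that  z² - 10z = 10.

z = -0.9161 or z = 10.9161

Rearrange to standard form: z² - 10z - 10 = 0.
Discriminant: (-10)² − 4·1·(-10) = 140.
Quadratic formula: z = (10 ± √140) / 2.
So z = 5 + √(35) ≈ 10.9161 or z = 5 - √(35) ≈ -0.9161.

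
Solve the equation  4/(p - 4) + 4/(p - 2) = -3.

Multiply both sides by (p - 4)(p - 2):
4(p - 2) + 4(p - 4) = -3(p - 4)(p - 2).
Expand and collect terms: -3p² + 10p = 0.
Factor or apply the quadratic formula: p = 0 or p = 3.3333.
Neither value makes a denominator zero (p ≠ 4, p ≠ 2), so both are valid.

p = 0 or p = 3.3333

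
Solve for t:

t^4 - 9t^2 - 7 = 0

Let u = t^2. The equation becomes u^2 - 9u - 7 = 0.
By the quadratic formula, u = 9/2 + sqrt(109)/2 or u = 9/2 - sqrt(109)/2.
t^2 = 9/2 + sqrt(109)/2 gives t = +/-sqrt(9/2 + sqrt(109)/2) ~= +/-3.1177.
t^2 = 9/2 - sqrt(109)/2 < 0 has no real solution.

t = -3.1177 or t = 3.1177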